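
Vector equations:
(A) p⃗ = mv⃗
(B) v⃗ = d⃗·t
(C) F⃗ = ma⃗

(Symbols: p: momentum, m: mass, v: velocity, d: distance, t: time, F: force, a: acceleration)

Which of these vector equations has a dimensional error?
(B) v⃗ = d⃗·t

(A) p⃗ = mv⃗: LHS [L M T^-1], RHS [L M T^-1] ✓ — mass (scalar) times velocity (vector)
(B) v⃗ = d⃗·t: LHS [L T^-1], RHS [L T] ✗ — velocity is displacement per time; should be d⃗/t
(C) F⃗ = ma⃗: LHS [L M T^-2], RHS [L M T^-2] ✓ — Force and acceleration are vectors, mass is a scalar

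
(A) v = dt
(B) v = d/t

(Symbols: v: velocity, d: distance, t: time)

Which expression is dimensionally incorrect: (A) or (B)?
(A)

(A) v = dt: LHS [L T^-1], RHS [L T] ✗
(B) v = d/t: LHS [L T^-1], RHS [L T^-1] ✓

Expression (A) v = dt is dimensionally incorrect.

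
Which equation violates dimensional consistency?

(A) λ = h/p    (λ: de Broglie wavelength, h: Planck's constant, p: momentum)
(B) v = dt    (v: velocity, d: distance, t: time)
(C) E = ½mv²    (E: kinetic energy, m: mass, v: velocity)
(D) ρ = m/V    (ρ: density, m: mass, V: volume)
(B) v = dt

The equation (B) v = dt is dimensionally incorrect.

LHS (v): [L T^-1]
RHS (dt): [L T] ✗

The dimensions do not match. The other three equations balance.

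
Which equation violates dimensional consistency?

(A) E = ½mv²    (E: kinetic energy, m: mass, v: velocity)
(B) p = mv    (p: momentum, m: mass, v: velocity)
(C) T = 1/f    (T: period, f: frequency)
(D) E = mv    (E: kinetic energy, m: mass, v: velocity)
(D) E = mv

The equation (D) E = mv is dimensionally incorrect.

LHS (E): [L^2 M T^-2]
RHS (mv): [L M T^-1] ✗

The dimensions do not match. The other three equations balance.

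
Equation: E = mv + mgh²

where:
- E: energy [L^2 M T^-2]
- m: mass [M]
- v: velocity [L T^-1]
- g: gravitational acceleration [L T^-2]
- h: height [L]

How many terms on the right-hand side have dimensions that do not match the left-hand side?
2

LHS E: [L^2 M T^-2]
- mv: [L M T^-1] ✗
- mgh²: [L^3 M T^-2] ✗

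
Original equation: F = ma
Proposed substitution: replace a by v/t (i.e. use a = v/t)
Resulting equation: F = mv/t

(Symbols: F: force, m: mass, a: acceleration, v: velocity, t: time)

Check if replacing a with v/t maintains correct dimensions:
Yes

[a] = [L T^-2] and [v/t] = [L T^-2]. These match, so the substitution replaces a quantity by one of the same dimensions and the result F = mv/t has LHS [L M T^-2] vs RHS [L M T^-2] — still consistent.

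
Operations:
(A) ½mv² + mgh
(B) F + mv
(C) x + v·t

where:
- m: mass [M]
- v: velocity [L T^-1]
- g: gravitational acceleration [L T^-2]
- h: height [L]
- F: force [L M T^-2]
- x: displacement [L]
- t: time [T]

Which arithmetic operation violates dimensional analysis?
(B) F + mv

(A) ½mv² + mgh: ½mv² [L^2 M T^-2] and mgh [L^2 M T^-2] — same dimensions ✓
(B) F + mv: F [L M T^-2] and mv [L M T^-1] — different dimensions cannot be added/subtracted ✗
(C) x + v·t: x [L] and v·t [L] — same dimensions ✓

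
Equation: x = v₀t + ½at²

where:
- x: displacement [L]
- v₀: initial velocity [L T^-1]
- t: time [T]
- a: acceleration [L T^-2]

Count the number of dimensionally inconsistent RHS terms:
0

LHS x: [L]
- v₀t: [L] ✓
- ½at²: [L] ✓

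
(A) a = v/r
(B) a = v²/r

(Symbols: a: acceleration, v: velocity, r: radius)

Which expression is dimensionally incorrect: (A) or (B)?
(A)

(A) a = v/r: LHS [L T^-2], RHS [T^-1] ✗
(B) a = v²/r: LHS [L T^-2], RHS [L T^-2] ✓

Expression (A) a = v/r is dimensionally incorrect.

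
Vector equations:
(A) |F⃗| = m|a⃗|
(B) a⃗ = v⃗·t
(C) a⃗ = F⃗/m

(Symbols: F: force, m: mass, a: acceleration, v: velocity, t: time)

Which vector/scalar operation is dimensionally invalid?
(B) a⃗ = v⃗·t

(A) |F⃗| = m|a⃗|: LHS [L M T^-2], RHS [L M T^-2] ✓ — magnitudes of vectors are scalars
(B) a⃗ = v⃗·t: LHS [L T^-2], RHS [L] ✗ — acceleration is velocity per time; should be v⃗/t
(C) a⃗ = F⃗/m: LHS [L T^-2], RHS [L T^-2] ✓ — force (vector) divided by mass (scalar)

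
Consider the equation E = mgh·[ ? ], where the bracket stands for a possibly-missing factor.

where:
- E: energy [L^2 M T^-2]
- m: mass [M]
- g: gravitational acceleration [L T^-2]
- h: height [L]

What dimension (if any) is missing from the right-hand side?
Nothing is missing — the bracketed factor must be dimensionless.

E has dimensions [L^2 M T^-2] and mgh already has dimensions [L^2 M T^-2], so E = mgh is dimensionally complete.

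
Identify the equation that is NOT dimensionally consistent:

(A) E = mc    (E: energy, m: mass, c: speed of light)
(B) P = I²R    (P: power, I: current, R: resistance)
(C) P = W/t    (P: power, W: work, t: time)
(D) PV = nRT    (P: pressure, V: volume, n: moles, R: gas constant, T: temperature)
(A) E = mc

The equation (A) E = mc is dimensionally incorrect.

LHS (E): [L^2 M T^-2]
RHS (mc): [L M T^-1] ✗

The dimensions do not match. The other three equations balance.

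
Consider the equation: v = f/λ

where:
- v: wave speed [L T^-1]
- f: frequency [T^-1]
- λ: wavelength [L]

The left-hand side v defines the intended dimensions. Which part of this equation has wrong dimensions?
The right-hand side term f/λ

v has dimensions [L T^-1], but f/λ has dimensions [L^-1 T^-1], so the term f/λ is dimensionally wrong for v.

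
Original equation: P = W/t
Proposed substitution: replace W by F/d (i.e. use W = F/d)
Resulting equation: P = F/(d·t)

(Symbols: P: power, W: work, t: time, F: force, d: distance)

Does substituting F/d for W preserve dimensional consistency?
No

[W] = [L^2 M T^-2] and [F/d] = [M T^-2]. These differ, so the substitution replaces a quantity by one of different dimensions and the result P = F/(d·t) has LHS [L^2 M T^-3] vs RHS [M T^-3] — inconsistent.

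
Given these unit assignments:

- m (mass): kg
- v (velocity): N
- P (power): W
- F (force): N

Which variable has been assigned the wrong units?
v

The variable v (velocity) should have units m/s, not N.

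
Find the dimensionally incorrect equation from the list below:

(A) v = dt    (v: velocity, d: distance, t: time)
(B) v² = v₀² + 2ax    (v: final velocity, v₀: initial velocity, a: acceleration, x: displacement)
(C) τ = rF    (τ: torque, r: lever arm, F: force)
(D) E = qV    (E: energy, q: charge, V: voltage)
(A) v = dt

The equation (A) v = dt is dimensionally incorrect.

LHS (v): [L T^-1]
RHS (dt): [L T] ✗

The dimensions do not match. The other three equations balance.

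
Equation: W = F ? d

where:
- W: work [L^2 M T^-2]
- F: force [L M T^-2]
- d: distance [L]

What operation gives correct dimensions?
multiplication (×): W = F × d

W [L^2 M T^-2]; F [L M T^-2]; d [L].
F × d → [L^2 M T^-2] ✓
F ÷ d → [M T^-2] ✗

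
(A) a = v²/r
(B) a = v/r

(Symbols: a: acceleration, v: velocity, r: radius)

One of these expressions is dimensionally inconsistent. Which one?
(B)

(A) a = v²/r: LHS [L T^-2], RHS [L T^-2] ✓
(B) a = v/r: LHS [L T^-2], RHS [T^-1] ✗

Expression (B) a = v/r is dimensionally incorrect.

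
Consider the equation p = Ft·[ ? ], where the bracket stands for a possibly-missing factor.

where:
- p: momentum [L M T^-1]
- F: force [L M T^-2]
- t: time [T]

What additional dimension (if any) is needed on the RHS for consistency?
Nothing is missing — the bracketed factor must be dimensionless.

p has dimensions [L M T^-1] and Ft already has dimensions [L M T^-1], so p = Ft is dimensionally complete.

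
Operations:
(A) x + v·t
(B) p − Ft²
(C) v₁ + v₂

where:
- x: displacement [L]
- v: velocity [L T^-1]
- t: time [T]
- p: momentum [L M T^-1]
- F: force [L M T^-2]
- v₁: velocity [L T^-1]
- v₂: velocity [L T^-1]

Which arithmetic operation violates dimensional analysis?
(B) p − Ft²

(A) x + v·t: x [L] and v·t [L] — same dimensions ✓
(B) p − Ft²: p [L M T^-1] and Ft² [L M] — different dimensions cannot be added/subtracted ✗
(C) v₁ + v₂: v₁ [L T^-1] and v₂ [L T^-1] — same dimensions ✓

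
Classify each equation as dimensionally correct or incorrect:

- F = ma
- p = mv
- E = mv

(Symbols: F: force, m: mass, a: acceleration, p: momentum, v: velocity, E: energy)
Dimensionally correct: F = ma, p = mv
Dimensionally incorrect: E = mv
Ordered (correct first, then incorrect): F = ma, p = mv, E = mv

- F = ma: LHS [L M T^-2], RHS [L M T^-2] → correct ✓
- p = mv: LHS [L M T^-1], RHS [L M T^-1] → correct ✓
- E = mv: LHS [L^2 M T^-2], RHS [L M T^-1] → incorrect ✗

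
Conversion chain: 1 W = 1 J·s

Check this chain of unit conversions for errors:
The chain is incorrect (it contains an error).

Incorrect: Watt is J/s, not J·s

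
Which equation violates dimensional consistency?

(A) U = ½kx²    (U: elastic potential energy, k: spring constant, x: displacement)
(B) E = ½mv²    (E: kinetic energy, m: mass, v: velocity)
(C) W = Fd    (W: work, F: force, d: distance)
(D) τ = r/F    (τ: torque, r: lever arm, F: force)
(D) τ = r/F

The equation (D) τ = r/F is dimensionally incorrect.

LHS (τ): [L^2 M T^-2]
RHS (r/F): [M^-1 T^2] ✗

The dimensions do not match. The other three equations balance.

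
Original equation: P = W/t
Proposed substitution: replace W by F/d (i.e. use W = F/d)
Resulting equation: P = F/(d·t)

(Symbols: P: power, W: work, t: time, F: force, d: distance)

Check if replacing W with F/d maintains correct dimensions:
No

[W] = [L^2 M T^-2] and [F/d] = [M T^-2]. These differ, so the substitution replaces a quantity by one of different dimensions and the result P = F/(d·t) has LHS [L^2 M T^-3] vs RHS [M T^-3] — inconsistent.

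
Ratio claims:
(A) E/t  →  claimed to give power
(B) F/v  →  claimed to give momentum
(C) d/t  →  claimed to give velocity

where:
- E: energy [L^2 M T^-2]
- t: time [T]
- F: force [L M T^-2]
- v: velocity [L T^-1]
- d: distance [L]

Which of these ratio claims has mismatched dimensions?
(B) F/v does not give momentum

(A) E/t: [L^2 M T^-3] = power [L^2 M T^-3] ✓
(B) F/v: [M T^-1] ≠ momentum [L M T^-1] ✗
(C) d/t: [L T^-1] = velocity [L T^-1] ✓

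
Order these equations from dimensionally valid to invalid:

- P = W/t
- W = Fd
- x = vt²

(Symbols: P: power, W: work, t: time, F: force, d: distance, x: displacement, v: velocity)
Dimensionally correct: P = W/t, W = Fd
Dimensionally incorrect: x = vt²
Ordered (correct first, then incorrect): P = W/t, W = Fd, x = vt²

- P = W/t: LHS [L^2 M T^-3], RHS [L^2 M T^-3] → correct ✓
- W = Fd: LHS [L^2 M T^-2], RHS [L^2 M T^-2] → correct ✓
- x = vt²: LHS [L], RHS [L T] → incorrect ✗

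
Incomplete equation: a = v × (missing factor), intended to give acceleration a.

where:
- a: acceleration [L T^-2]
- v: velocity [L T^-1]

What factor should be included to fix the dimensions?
1/t (inverse time), dimensions [T^-1]

a has dimensions [L T^-2] and v has dimensions [L T^-1].
The missing factor must have dimensions [L T^-2] / [L T^-1] = [T^-1], i.e. inverse time (1/t).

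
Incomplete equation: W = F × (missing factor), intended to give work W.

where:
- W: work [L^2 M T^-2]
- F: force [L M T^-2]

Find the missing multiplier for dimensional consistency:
d (distance), dimensions [L]

W has dimensions [L^2 M T^-2] and F has dimensions [L M T^-2].
The missing factor must have dimensions [L^2 M T^-2] / [L M T^-2] = [L], i.e. distance (d).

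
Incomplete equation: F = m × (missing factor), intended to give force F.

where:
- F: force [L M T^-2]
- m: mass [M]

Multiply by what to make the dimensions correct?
a (acceleration), dimensions [L T^-2]

F has dimensions [L M T^-2] and m has dimensions [M].
The missing factor must have dimensions [L M T^-2] / [M] = [L T^-2], i.e. acceleration (a).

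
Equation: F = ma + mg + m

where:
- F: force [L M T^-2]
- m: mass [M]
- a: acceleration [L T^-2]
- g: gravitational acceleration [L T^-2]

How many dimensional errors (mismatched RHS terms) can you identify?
1

LHS F: [L M T^-2]
- ma: [L M T^-2] ✓
- mg: [L M T^-2] ✓
- m: [M] ✗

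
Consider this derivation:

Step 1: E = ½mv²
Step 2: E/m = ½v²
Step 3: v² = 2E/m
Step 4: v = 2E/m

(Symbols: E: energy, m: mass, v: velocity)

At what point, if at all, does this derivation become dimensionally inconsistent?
Step 4

Step 1: E = ½mv² → LHS [L^2 M T^-2], RHS [L^2 M T^-2] ✓
Step 2: E/m = ½v² → LHS [L^2 T^-2], RHS [L^2 T^-2] ✓
Step 3: v² = 2E/m → LHS [L^2 T^-2], RHS [L^2 T^-2] ✓
Step 4: v = 2E/m → LHS [L T^-1], RHS [L^2 T^-2] ✗

The first dimensional inconsistency appears in step 4: v = 2E/m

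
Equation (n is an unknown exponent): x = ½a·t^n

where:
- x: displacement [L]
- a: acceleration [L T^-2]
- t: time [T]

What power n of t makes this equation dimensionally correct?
n = 2

x has dimensions [L]; t has dimensions [T].
The rest of the RHS has dimensions [L T^-2], so t^n must supply [T^2].
With n = 2: ½a·t^2 has dimensions [L], matching the LHS ✓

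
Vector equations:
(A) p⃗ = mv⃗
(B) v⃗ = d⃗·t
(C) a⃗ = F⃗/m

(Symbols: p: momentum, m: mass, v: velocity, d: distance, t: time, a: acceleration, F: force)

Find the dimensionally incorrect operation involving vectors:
(B) v⃗ = d⃗·t

(A) p⃗ = mv⃗: LHS [L M T^-1], RHS [L M T^-1] ✓ — mass (scalar) times velocity (vector)
(B) v⃗ = d⃗·t: LHS [L T^-1], RHS [L T] ✗ — velocity is displacement per time; should be d⃗/t
(C) a⃗ = F⃗/m: LHS [L T^-2], RHS [L T^-2] ✓ — force (vector) divided by mass (scalar)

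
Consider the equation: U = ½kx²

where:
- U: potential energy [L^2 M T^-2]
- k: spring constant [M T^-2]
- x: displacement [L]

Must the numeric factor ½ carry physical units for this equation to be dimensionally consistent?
No

U has dimensions [L^2 M T^-2] and kx² already has dimensions [L^2 M T^-2], so the equation balances without ½ contributing any dimensions. ½ is a pure (dimensionless) number; changing or removing it would not affect dimensional consistency.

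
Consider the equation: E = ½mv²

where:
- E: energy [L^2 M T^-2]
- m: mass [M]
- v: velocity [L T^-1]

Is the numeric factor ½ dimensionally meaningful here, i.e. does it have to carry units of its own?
No

E has dimensions [L^2 M T^-2] and mv² already has dimensions [L^2 M T^-2], so the equation balances without ½ contributing any dimensions. ½ is a pure (dimensionless) number; changing or removing it would not affect dimensional consistency.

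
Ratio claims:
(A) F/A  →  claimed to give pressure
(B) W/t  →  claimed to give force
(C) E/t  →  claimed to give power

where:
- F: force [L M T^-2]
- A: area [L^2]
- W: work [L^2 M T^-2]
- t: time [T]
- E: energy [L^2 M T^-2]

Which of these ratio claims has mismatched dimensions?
(B) W/t does not give force

(A) F/A: [L^-1 M T^-2] = pressure [L^-1 M T^-2] ✓
(B) W/t: [L^2 M T^-3] ≠ force [L M T^-2] ✗
(C) E/t: [L^2 M T^-3] = power [L^2 M T^-3] ✓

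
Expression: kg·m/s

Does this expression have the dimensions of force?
No

The expression kg·m/s has dimensions [L M T^-1], but force has dimensions [L M T^-2].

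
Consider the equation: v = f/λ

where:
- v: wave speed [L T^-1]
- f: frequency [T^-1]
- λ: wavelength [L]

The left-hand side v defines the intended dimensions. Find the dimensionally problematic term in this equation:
The right-hand side term f/λ

v has dimensions [L T^-1], but f/λ has dimensions [L^-1 T^-1], so the term f/λ is dimensionally wrong for v.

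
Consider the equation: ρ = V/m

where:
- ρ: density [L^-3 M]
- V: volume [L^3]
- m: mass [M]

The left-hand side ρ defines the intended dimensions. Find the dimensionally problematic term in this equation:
The right-hand side term V/m

ρ has dimensions [L^-3 M], but V/m has dimensions [L^3 M^-1], so the term V/m is dimensionally wrong for ρ.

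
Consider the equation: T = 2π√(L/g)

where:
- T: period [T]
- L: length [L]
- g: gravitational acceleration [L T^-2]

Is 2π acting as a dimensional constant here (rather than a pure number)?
No

T has dimensions [T] and √(L/g) already has dimensions [T], so the equation balances without 2π contributing any dimensions. 2π is a pure (dimensionless) number; changing or removing it would not affect dimensional consistency.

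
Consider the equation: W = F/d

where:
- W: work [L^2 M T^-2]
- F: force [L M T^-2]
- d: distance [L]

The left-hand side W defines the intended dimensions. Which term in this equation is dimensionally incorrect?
The right-hand side term F/d

W has dimensions [L^2 M T^-2], but F/d has dimensions [M T^-2], so the term F/d is dimensionally wrong for W.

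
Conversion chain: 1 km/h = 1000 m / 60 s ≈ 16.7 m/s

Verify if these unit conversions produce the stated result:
The chain is incorrect (it contains an error).

Incorrect: 1 h = 3600 s, not 60 s (1 km/h ≈ 0.278 m/s)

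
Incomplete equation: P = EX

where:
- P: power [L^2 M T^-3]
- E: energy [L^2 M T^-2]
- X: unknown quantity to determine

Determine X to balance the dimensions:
X = f (inverse time / frequency (1/t)), dimensions [T^-1]

P has dimensions [L^2 M T^-3]; the rest of the RHS (E) has dimensions [L^2 M T^-2].
So X must have dimensions [T^-1] — X = f (inverse time / frequency (1/t)).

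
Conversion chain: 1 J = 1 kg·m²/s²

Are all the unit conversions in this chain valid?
The chain is correct (no errors).

Correct: Joule is defined as kg·m²/s²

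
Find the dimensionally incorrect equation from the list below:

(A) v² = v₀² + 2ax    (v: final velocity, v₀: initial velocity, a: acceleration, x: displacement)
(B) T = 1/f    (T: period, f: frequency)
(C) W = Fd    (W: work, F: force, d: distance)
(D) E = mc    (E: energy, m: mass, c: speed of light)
(D) E = mc

The equation (D) E = mc is dimensionally incorrect.

LHS (E): [L^2 M T^-2]
RHS (mc): [L M T^-1] ✗

The dimensions do not match. The other three equations balance.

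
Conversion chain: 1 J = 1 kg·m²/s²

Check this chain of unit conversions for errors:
The chain is correct (no errors).

Correct: Joule is defined as kg·m²/s²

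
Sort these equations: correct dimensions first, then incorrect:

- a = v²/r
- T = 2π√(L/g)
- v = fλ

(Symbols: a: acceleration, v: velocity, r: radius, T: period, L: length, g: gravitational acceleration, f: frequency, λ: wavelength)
Dimensionally correct: a = v²/r, T = 2π√(L/g), v = fλ
Dimensionally incorrect: none
Ordered (correct first, then incorrect): a = v²/r, T = 2π√(L/g), v = fλ

- a = v²/r: LHS [L T^-2], RHS [L T^-2] → correct ✓
- T = 2π√(L/g): LHS [T], RHS [T] → correct ✓
- v = fλ: LHS [L T^-1], RHS [L T^-1] → correct ✓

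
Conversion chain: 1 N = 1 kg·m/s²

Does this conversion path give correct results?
The chain is correct (no errors).

Correct: Newton is defined as kg·m/s²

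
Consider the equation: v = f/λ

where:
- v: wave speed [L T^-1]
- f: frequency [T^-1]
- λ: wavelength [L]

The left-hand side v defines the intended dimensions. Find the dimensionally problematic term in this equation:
The right-hand side term f/λ

v has dimensions [L T^-1], but f/λ has dimensions [L^-1 T^-1], so the term f/λ is dimensionally wrong for v.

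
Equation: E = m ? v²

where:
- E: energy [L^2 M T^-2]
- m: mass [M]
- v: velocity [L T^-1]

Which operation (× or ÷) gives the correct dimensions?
multiplication (×): E = m × v²

E [L^2 M T^-2]; m [M]; v² [L^2 T^-2].
m × v² → [L^2 M T^-2] ✓
m ÷ v² → [L^-2 M T^2] ✗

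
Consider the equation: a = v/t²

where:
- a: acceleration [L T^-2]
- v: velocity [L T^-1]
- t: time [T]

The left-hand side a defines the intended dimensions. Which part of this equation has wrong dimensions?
The right-hand side term v/t²

a has dimensions [L T^-2], but v/t² has dimensions [L T^-3], so the term v/t² is dimensionally wrong for a.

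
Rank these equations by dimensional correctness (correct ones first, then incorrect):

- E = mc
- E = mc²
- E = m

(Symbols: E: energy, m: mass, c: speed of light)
Dimensionally correct: E = mc²
Dimensionally incorrect: E = mc, E = m
Ordered (correct first, then incorrect): E = mc², E = mc, E = m

- E = mc: LHS [L^2 M T^-2], RHS [L M T^-1] → incorrect ✗
- E = mc²: LHS [L^2 M T^-2], RHS [L^2 M T^-2] → correct ✓
- E = m: LHS [L^2 M T^-2], RHS [M] → incorrect ✗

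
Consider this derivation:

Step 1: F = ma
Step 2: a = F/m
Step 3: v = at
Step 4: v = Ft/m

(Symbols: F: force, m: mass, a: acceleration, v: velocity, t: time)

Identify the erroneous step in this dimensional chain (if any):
No step introduces an error — all steps are dimensionally consistent.

Step 1: F = ma → LHS [L M T^-2], RHS [L M T^-2] ✓
Step 2: a = F/m → LHS [L T^-2], RHS [L T^-2] ✓
Step 3: v = at → LHS [L T^-1], RHS [L T^-1] ✓
Step 4: v = Ft/m → LHS [L T^-1], RHS [L T^-1] ✓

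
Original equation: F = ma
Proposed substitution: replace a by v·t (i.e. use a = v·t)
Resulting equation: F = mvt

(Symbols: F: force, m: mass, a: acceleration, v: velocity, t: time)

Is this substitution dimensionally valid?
No

[a] = [L T^-2] and [v·t] = [L]. These differ, so the substitution replaces a quantity by one of different dimensions and the result F = mvt has LHS [L M T^-2] vs RHS [L M] — inconsistent.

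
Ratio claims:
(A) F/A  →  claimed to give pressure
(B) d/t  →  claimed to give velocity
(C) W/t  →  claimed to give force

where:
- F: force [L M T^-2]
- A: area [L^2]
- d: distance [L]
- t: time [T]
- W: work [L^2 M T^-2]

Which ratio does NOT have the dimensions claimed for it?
(C) W/t does not give force

(A) F/A: [L^-1 M T^-2] = pressure [L^-1 M T^-2] ✓
(B) d/t: [L T^-1] = velocity [L T^-1] ✓
(C) W/t: [L^2 M T^-3] ≠ force [L M T^-2] ✗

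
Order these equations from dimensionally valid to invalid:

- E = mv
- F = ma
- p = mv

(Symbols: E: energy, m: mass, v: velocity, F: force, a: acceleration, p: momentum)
Dimensionally correct: F = ma, p = mv
Dimensionally incorrect: E = mv
Ordered (correct first, then incorrect): F = ma, p = mv, E = mv

- E = mv: LHS [L^2 M T^-2], RHS [L M T^-1] → incorrect ✗
- F = ma: LHS [L M T^-2], RHS [L M T^-2] → correct ✓
- p = mv: LHS [L M T^-1], RHS [L M T^-1] → correct ✓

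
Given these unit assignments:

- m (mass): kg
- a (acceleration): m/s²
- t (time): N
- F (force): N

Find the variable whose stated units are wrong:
t

The variable t (time) should have units s, not N.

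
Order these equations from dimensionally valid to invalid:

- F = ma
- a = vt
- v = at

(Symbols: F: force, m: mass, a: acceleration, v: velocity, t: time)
Dimensionally correct: F = ma, v = at
Dimensionally incorrect: a = vt
Ordered (correct first, then incorrect): F = ma, v = at, a = vt

- F = ma: LHS [L M T^-2], RHS [L M T^-2] → correct ✓
- a = vt: LHS [L T^-2], RHS [L] → incorrect ✗
- v = at: LHS [L T^-1], RHS [L T^-1] → correct ✓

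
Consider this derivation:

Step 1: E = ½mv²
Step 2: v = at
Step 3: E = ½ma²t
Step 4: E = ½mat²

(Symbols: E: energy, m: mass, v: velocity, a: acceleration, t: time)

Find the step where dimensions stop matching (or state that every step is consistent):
Step 3

Step 1: E = ½mv² → LHS [L^2 M T^-2], RHS [L^2 M T^-2] ✓
Step 2: v = at → LHS [L T^-1], RHS [L T^-1] ✓
Step 3: E = ½ma²t → LHS [L^2 M T^-2], RHS [L^2 M T^-3] ✗

The first dimensional inconsistency appears in step 3: E = ½ma²t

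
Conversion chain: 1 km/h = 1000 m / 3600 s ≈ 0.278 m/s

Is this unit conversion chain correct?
The chain is correct (no errors).

Correct: 1 km = 1000 m, 1 h = 3600 s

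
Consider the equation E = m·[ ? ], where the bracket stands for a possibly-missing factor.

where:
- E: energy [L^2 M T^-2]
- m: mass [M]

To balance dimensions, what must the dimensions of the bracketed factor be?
[L^2 T^-2] — velocity squared (e.g. v²)

E has dimensions [L^2 M T^-2]; m has dimensions [M].
The bracketed factor must supply [L^2 M T^-2] / [M] = [L^2 T^-2].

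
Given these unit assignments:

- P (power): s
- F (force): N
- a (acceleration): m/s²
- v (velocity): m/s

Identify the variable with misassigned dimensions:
P

The variable P (power) should have units W, not s.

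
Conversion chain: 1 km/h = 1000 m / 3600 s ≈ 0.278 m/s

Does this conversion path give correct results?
The chain is correct (no errors).

Correct: 1 km = 1000 m, 1 h = 3600 s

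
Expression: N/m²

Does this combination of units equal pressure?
Yes

The expression N/m² has dimensions [L^-1 M T^-2], which is exactly pressure [L^-1 M T^-2].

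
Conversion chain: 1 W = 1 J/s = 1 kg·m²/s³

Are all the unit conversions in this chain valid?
The chain is correct (no errors).

Correct: Watt is Joule per second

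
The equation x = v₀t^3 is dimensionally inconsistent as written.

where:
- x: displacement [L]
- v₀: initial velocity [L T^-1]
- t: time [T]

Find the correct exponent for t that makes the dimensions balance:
The exponent of t should be 1: x = v₀t

The LHS x has dimensions [L]; t has dimensions [T].
As written, the RHS v₀t^3 (exponent 3 on t) has dimensions [L T^2], which does not match.
With exponent 1, the RHS v₀t has dimensions [L], matching the LHS.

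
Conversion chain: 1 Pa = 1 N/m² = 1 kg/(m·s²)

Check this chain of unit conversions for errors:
The chain is correct (no errors).

Correct: Pascal is Newton per square meter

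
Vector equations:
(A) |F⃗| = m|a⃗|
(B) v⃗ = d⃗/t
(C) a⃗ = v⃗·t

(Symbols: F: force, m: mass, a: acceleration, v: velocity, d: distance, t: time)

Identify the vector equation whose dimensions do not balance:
(C) a⃗ = v⃗·t

(A) |F⃗| = m|a⃗|: LHS [L M T^-2], RHS [L M T^-2] ✓ — magnitudes of vectors are scalars
(B) v⃗ = d⃗/t: LHS [L T^-1], RHS [L T^-1] ✓ — displacement (vector) divided by time (scalar)
(C) a⃗ = v⃗·t: LHS [L T^-2], RHS [L] ✗ — acceleration is velocity per time; should be v⃗/t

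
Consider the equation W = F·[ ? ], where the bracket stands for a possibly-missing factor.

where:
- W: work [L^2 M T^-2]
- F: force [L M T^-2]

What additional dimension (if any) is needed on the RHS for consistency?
[L] — length (e.g. a distance d)

W has dimensions [L^2 M T^-2]; F has dimensions [L M T^-2].
The bracketed factor must supply [L^2 M T^-2] / [L M T^-2] = [L].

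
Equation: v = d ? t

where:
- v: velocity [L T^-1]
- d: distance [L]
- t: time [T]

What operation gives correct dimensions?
division (÷): v = d ÷ t

v [L T^-1]; d [L]; t [T].
d × t → [L T] ✗
d ÷ t → [L T^-1] ✓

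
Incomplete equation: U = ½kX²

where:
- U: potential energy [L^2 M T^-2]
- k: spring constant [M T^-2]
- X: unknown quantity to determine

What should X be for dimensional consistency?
X = x (displacement), dimensions [L]

U has dimensions [L^2 M T^-2]; the rest of the RHS (½k) has dimensions [M T^-2].
So X² must have dimensions [L^2], i.e. X has dimensions [L] — X = x (displacement).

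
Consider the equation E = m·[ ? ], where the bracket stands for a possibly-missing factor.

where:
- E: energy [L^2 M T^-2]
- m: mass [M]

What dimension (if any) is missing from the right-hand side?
[L^2 T^-2] — velocity squared (e.g. v²)

E has dimensions [L^2 M T^-2]; m has dimensions [M].
The bracketed factor must supply [L^2 M T^-2] / [M] = [L^2 T^-2].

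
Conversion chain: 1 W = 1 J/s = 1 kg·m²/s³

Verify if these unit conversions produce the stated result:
The chain is correct (no errors).

Correct: Watt is Joule per second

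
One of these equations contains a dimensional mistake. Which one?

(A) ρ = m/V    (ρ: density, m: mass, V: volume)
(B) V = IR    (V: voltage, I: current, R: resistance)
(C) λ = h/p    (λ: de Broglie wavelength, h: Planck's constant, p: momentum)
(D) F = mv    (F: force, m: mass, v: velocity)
(D) F = mv

The equation (D) F = mv is dimensionally incorrect.

LHS (F): [L M T^-2]
RHS (mv): [L M T^-1] ✗

The dimensions do not match. The other three equations balance.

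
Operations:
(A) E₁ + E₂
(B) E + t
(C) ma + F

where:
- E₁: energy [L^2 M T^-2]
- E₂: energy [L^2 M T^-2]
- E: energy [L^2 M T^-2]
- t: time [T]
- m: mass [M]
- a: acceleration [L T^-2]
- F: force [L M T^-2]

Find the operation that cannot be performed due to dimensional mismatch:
(B) E + t

(A) E₁ + E₂: E₁ [L^2 M T^-2] and E₂ [L^2 M T^-2] — same dimensions ✓
(B) E + t: E [L^2 M T^-2] and t [T] — different dimensions cannot be added/subtracted ✗
(C) ma + F: ma [L M T^-2] and F [L M T^-2] — same dimensions ✓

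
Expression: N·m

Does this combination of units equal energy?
Yes

The expression N·m has dimensions [L^2 M T^-2], which is exactly energy [L^2 M T^-2].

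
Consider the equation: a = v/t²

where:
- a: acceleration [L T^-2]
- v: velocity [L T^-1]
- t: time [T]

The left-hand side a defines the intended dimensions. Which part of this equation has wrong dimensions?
The right-hand side term v/t²

a has dimensions [L T^-2], but v/t² has dimensions [L T^-3], so the term v/t² is dimensionally wrong for a.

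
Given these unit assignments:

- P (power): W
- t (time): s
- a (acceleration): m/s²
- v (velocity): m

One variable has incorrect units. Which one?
v

The variable v (velocity) should have units m/s, not m.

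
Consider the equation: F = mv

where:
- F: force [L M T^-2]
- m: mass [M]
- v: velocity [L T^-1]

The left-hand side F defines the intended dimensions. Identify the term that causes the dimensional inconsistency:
The right-hand side term mv

F has dimensions [L M T^-2], but mv has dimensions [L M T^-1], so the term mv is dimensionally wrong for F.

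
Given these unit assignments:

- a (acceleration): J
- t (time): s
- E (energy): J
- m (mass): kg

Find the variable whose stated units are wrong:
a

The variable a (acceleration) should have units m/s², not J.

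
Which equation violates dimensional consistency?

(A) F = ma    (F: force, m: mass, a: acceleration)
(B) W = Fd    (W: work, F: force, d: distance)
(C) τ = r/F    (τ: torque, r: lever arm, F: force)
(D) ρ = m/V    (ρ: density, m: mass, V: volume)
(C) τ = r/F

The equation (C) τ = r/F is dimensionally incorrect.

LHS (τ): [L^2 M T^-2]
RHS (r/F): [M^-1 T^2] ✗

The dimensions do not match. The other three equations balance.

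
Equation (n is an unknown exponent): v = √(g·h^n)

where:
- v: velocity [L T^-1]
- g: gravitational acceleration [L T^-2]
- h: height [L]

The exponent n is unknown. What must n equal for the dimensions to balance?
n = 1

v has dimensions [L T^-1]; h has dimensions [L].
With n = 1: √(g·h^1) has dimensions [L T^-1], matching the LHS ✓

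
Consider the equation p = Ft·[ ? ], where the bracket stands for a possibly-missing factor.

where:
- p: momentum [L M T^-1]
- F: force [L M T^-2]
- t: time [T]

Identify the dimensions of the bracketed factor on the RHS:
Nothing is missing — the bracketed factor must be dimensionless.

p has dimensions [L M T^-1] and Ft already has dimensions [L M T^-1], so p = Ft is dimensionally complete.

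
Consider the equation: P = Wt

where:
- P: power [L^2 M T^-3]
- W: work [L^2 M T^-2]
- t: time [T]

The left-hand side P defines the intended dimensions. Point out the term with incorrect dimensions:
The right-hand side term Wt

P has dimensions [L^2 M T^-3], but Wt has dimensions [L^2 M T^-1], so the term Wt is dimensionally wrong for P.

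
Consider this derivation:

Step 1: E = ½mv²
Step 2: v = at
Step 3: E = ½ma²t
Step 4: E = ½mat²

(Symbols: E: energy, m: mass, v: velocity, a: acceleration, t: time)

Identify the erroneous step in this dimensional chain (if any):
Step 3

Step 1: E = ½mv² → LHS [L^2 M T^-2], RHS [L^2 M T^-2] ✓
Step 2: v = at → LHS [L T^-1], RHS [L T^-1] ✓
Step 3: E = ½ma²t → LHS [L^2 M T^-2], RHS [L^2 M T^-3] ✗

The first dimensional inconsistency appears in step 3: E = ½ma²t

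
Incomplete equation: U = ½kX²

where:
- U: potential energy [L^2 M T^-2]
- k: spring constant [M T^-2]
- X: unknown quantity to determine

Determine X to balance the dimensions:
X = x (displacement), dimensions [L]

U has dimensions [L^2 M T^-2]; the rest of the RHS (½k) has dimensions [M T^-2].
So X² must have dimensions [L^2], i.e. X has dimensions [L] — X = x (displacement).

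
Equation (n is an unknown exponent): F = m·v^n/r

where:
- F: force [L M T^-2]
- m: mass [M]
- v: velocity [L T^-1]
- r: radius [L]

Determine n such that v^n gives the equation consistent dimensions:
n = 2

F has dimensions [L M T^-2]; v has dimensions [L T^-1].
The rest of the RHS has dimensions [L^-1 M], so v^n must supply [L^2 T^-2].
With n = 2: m·v^2/r has dimensions [L M T^-2], matching the LHS ✓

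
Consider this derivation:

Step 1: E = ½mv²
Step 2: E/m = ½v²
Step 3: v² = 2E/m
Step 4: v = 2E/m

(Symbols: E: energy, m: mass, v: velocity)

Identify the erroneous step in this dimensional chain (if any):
Step 4

Step 1: E = ½mv² → LHS [L^2 M T^-2], RHS [L^2 M T^-2] ✓
Step 2: E/m = ½v² → LHS [L^2 T^-2], RHS [L^2 T^-2] ✓
Step 3: v² = 2E/m → LHS [L^2 T^-2], RHS [L^2 T^-2] ✓
Step 4: v = 2E/m → LHS [L T^-1], RHS [L^2 T^-2] ✗

The first dimensional inconsistency appears in step 4: v = 2E/m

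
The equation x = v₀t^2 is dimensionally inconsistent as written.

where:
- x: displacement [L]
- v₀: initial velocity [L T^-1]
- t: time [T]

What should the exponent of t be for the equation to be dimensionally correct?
The exponent of t should be 1: x = v₀t

The LHS x has dimensions [L]; t has dimensions [T].
As written, the RHS v₀t^2 (exponent 2 on t) has dimensions [L T], which does not match.
With exponent 1, the RHS v₀t has dimensions [L], matching the LHS.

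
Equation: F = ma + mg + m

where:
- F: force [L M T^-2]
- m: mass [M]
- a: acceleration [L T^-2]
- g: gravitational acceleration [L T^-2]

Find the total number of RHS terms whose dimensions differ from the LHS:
1

LHS F: [L M T^-2]
- ma: [L M T^-2] ✓
- mg: [L M T^-2] ✓
- m: [M] ✗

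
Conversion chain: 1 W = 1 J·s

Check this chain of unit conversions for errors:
The chain is incorrect (it contains an error).

Incorrect: Watt is J/s, not J·s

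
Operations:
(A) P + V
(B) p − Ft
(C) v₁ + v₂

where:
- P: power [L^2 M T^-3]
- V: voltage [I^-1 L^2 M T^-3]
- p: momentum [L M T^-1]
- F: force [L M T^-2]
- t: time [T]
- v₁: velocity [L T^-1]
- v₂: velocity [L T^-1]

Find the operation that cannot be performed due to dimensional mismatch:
(A) P + V

(A) P + V: P [L^2 M T^-3] and V [I^-1 L^2 M T^-3] — different dimensions cannot be added/subtracted ✗
(B) p − Ft: p [L M T^-1] and Ft [L M T^-1] — same dimensions ✓
(C) v₁ + v₂: v₁ [L T^-1] and v₂ [L T^-1] — same dimensions ✓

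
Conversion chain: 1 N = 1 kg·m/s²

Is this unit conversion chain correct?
The chain is correct (no errors).

Correct: Newton is defined as kg·m/s²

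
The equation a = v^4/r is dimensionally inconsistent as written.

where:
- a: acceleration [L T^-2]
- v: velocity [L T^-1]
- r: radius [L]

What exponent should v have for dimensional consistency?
The exponent of v should be 2: a = v^2/r

The LHS a has dimensions [L T^-2]; v has dimensions [L T^-1].
As written, the RHS v^4/r (exponent 4 on v) has dimensions [L^3 T^-4], which does not match.
With exponent 2, the RHS v^2/r has dimensions [L T^-2], matching the LHS.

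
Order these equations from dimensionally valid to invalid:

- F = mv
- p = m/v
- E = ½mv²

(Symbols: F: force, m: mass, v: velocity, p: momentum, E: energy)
Dimensionally correct: E = ½mv²
Dimensionally incorrect: F = mv, p = m/v
Ordered (correct first, then incorrect): E = ½mv², F = mv, p = m/v

- F = mv: LHS [L M T^-2], RHS [L M T^-1] → incorrect ✗
- p = m/v: LHS [L M T^-1], RHS [L^-1 M T] → incorrect ✗
- E = ½mv²: LHS [L^2 M T^-2], RHS [L^2 M T^-2] → correct ✓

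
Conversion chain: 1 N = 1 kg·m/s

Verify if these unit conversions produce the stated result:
The chain is incorrect (it contains an error).

Incorrect: Newton is kg·m/s², not kg·m/s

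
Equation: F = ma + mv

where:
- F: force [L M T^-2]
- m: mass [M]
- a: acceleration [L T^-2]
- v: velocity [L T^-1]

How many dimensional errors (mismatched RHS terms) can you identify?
1

LHS F: [L M T^-2]
- ma: [L M T^-2] ✓
- mv: [L M T^-1] ✗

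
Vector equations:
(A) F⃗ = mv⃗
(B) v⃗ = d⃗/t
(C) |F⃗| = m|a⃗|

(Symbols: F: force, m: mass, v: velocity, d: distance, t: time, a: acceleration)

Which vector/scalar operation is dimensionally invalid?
(A) F⃗ = mv⃗

(A) F⃗ = mv⃗: LHS [L M T^-2], RHS [L M T^-1] ✗ — mass times velocity is momentum, not force; should be ma⃗
(B) v⃗ = d⃗/t: LHS [L T^-1], RHS [L T^-1] ✓ — displacement (vector) divided by time (scalar)
(C) |F⃗| = m|a⃗|: LHS [L M T^-2], RHS [L M T^-2] ✓ — magnitudes of vectors are scalars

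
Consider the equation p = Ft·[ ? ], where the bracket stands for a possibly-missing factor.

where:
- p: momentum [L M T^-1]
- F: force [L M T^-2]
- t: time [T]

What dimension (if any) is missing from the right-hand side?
Nothing is missing — the bracketed factor must be dimensionless.

p has dimensions [L M T^-1] and Ft already has dimensions [L M T^-1], so p = Ft is dimensionally complete.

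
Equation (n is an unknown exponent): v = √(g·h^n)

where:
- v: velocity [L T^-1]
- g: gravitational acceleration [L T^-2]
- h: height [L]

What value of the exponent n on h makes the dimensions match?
n = 1

v has dimensions [L T^-1]; h has dimensions [L].
With n = 1: √(g·h^1) has dimensions [L T^-1], matching the LHS ✓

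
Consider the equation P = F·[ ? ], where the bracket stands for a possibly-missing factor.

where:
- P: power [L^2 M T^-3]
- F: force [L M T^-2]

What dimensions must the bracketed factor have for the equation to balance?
[L T^-1] — velocity (e.g. v)

P has dimensions [L^2 M T^-3]; F has dimensions [L M T^-2].
The bracketed factor must supply [L^2 M T^-3] / [L M T^-2] = [L T^-1].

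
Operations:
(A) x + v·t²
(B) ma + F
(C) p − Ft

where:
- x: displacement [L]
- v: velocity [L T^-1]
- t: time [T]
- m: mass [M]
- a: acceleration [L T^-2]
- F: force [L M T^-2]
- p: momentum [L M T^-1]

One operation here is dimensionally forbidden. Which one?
(A) x + v·t²

(A) x + v·t²: x [L] and v·t² [L T] — different dimensions cannot be added/subtracted ✗
(B) ma + F: ma [L M T^-2] and F [L M T^-2] — same dimensions ✓
(C) p − Ft: p [L M T^-1] and Ft [L M T^-1] — same dimensions ✓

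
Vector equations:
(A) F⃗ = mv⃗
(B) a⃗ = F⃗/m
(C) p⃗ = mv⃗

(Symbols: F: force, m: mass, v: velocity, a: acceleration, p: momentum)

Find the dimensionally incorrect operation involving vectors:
(A) F⃗ = mv⃗

(A) F⃗ = mv⃗: LHS [L M T^-2], RHS [L M T^-1] ✗ — mass times velocity is momentum, not force; should be ma⃗
(B) a⃗ = F⃗/m: LHS [L T^-2], RHS [L T^-2] ✓ — force (vector) divided by mass (scalar)
(C) p⃗ = mv⃗: LHS [L M T^-1], RHS [L M T^-1] ✓ — mass (scalar) times velocity (vector)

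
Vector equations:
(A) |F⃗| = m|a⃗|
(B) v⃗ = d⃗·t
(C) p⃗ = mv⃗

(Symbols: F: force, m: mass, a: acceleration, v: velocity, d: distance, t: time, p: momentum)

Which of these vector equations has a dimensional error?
(B) v⃗ = d⃗·t

(A) |F⃗| = m|a⃗|: LHS [L M T^-2], RHS [L M T^-2] ✓ — magnitudes of vectors are scalars
(B) v⃗ = d⃗·t: LHS [L T^-1], RHS [L T] ✗ — velocity is displacement per time; should be d⃗/t
(C) p⃗ = mv⃗: LHS [L M T^-1], RHS [L M T^-1] ✓ — mass (scalar) times velocity (vector)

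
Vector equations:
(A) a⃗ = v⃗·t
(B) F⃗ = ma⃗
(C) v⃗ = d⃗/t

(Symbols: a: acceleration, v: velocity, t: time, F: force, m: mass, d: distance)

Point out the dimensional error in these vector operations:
(A) a⃗ = v⃗·t

(A) a⃗ = v⃗·t: LHS [L T^-2], RHS [L] ✗ — acceleration is velocity per time; should be v⃗/t
(B) F⃗ = ma⃗: LHS [L M T^-2], RHS [L M T^-2] ✓ — Force and acceleration are vectors, mass is a scalar
(C) v⃗ = d⃗/t: LHS [L T^-1], RHS [L T^-1] ✓ — displacement (vector) divided by time (scalar)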